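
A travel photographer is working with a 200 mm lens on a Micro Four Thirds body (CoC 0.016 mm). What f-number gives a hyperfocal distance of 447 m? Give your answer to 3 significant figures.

f/5.60

Rearrange H = f²/(N·c) + f for N: N = f² / ((H − f)·c).
N = 200² / ((447000 − 200) × 0.016) = 40000 / 7149 ≈ 5.60.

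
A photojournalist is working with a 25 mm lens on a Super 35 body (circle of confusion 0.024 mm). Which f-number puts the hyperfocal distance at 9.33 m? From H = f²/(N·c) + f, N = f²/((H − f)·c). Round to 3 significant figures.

f/2.80

Rearrange H = f²/(N·c) + f for N: N = f² / ((H − f)·c).
N = 25² / ((9330 − 25) × 0.024) = 625 / 223.3 ≈ 2.80.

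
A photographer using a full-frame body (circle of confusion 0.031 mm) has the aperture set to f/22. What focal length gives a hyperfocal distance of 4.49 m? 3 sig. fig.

From H = f²/(N·c) + f, with f ≪ H: f ≈ √(H·N·c) = √(4490 × 22 × 0.031) = √3062.2 ≈ 55.34 mm.
Exact: f² + N·c·f − N·c·H = 0 ⇒ f = (−N·c + √((N·c)² + 4·N·c·H))/2 = (−0.682 + √12249)/2 ≈ 54.997 mm ≈ 55.0 mm.

55.0 mm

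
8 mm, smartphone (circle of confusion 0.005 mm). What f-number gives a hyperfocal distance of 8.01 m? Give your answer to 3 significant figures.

f/1.60

Rearrange H = f²/(N·c) + f for N: N = f² / ((H − f)·c).
N = 8² / ((8010 − 8) × 0.005) = 64 / 40.01 ≈ 1.60.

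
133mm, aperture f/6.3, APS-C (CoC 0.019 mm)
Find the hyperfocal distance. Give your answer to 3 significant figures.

148 m

Hyperfocal distance H = f²/(N·c) + f = 133²/(6.3 × 0.019) + 133 = 17689/0.1197 + 133 ≈ 147910.8 mm ≈ 148 m.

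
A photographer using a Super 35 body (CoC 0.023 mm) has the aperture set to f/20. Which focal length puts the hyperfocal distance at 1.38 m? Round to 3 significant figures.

25.0 mm

From H = f²/(N·c) + f, with f ≪ H: f ≈ √(H·N·c) = √(1380 × 20 × 0.023) = √634.80 ≈ 25.20 mm.
Exact: f² + N·c·f − N·c·H = 0 ⇒ f = (−N·c + √((N·c)² + 4·N·c·H))/2 = (−0.46 + √2539.4)/2 ≈ 24.966 mm ≈ 25.0 mm.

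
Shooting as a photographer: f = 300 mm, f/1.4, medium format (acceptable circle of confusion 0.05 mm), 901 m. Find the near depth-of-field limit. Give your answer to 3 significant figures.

530 m

Hyperfocal distance H = f²/(N·c) + f = 300²/(1.4 × 0.05) + 300 = 90000/0.07 + 300 ≈ 1286014.3 mm ≈ 1286 m.
Near limit Dn = s·(H − f)/(H + s − 2f) = 901000 × (1286014.3 − 300) / (1286014.3 + 901000 − 2 × 300) = 901000 × 1285714.3 / 2186414.3 ≈ 529830 mm ≈ 530 m.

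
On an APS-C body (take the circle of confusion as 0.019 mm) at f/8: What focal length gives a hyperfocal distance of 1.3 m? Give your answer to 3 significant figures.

From H = f²/(N·c) + f, with f ≪ H: f ≈ √(H·N·c) = √(1300 × 8 × 0.019) = √197.60 ≈ 14.06 mm.
Exact: f² + N·c·f − N·c·H = 0 ⇒ f = (−N·c + √((N·c)² + 4·N·c·H))/2 = (−0.152 + √790.42)/2 ≈ 13.981 mm ≈ 14.0 mm.

14.0 mm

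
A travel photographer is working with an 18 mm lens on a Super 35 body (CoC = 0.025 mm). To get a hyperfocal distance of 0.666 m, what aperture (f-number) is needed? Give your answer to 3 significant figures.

f/20

Rearrange H = f²/(N·c) + f for N: N = f² / ((H − f)·c).
N = 18² / ((666 − 18) × 0.025) = 324 / 16.20 ≈ 20.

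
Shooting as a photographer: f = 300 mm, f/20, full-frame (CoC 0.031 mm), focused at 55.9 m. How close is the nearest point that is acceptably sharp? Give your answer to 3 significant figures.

40.4 m

Hyperfocal distance H = f²/(N·c) + f = 300²/(20 × 0.031) + 300 = 90000/0.62 + 300 ≈ 145461.3 mm ≈ 145.5 m.
Near limit Dn = s·(H − f)/(H + s − 2f) = 55900 × (145461.3 − 300) / (145461.3 + 55900 − 2 × 300) = 55900 × 145161.3 / 200761.3 ≈ 40419 mm ≈ 40.4 m.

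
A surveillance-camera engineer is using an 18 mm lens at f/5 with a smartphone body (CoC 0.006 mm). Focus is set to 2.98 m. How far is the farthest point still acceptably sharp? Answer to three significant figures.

4.11 m

Hyperfocal distance H = f²/(N·c) + f = 18²/(5 × 0.006) + 18 = 324/0.03 + 18 ≈ 10818.0 mm ≈ 10.82 m.
Far limit Df = s·(H − f)/(H − s) = 2980 × (10818.0 − 18) / (10818.0 − 2980) = 2980 × 10800.0 / 7838.0 ≈ 4106.1 mm ≈ 4.11 m.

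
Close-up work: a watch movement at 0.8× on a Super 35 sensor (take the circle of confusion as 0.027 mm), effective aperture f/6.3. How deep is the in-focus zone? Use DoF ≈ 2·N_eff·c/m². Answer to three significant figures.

0.532 mm

At magnification m, DoF ≈ 2·N_eff·c/m² = 2 × 6.3 × 0.027 / 0.8² = 0.3402 / 0.64 ≈ 0.532 mm.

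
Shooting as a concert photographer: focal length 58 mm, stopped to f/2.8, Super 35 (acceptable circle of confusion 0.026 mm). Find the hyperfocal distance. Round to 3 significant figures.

Hyperfocal distance H = f²/(N·c) + f = 58²/(2.8 × 0.026) + 58 = 3364/0.0728 + 58 ≈ 46266.8 mm ≈ 46.3 m.

46.3 m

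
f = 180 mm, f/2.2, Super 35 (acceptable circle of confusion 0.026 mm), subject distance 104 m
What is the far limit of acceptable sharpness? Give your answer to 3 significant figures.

127 m

Hyperfocal distance H = f²/(N·c) + f = 180²/(2.2 × 0.026) + 180 = 32400/0.0572 + 180 ≈ 566613.6 mm ≈ 566.6 m.
Far limit Df = s·(H − f)/(H − s) = 104000 × (566613.6 − 180) / (566613.6 − 104000) = 104000 × 566433.6 / 462613.6 ≈ 127340 mm ≈ 127 m.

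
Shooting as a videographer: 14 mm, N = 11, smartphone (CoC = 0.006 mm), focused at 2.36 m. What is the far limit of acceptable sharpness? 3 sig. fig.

11.2 m

Hyperfocal distance H = f²/(N·c) + f = 14²/(11 × 0.006) + 14 = 196/0.066 + 14 ≈ 2983.7 mm ≈ 2.984 m.
Far limit Df = s·(H − f)/(H − s) = 2360 × (2983.7 − 14) / (2983.7 − 2360) = 2360 × 2969.7 / 623.7 ≈ 11237 mm ≈ 11.2 m.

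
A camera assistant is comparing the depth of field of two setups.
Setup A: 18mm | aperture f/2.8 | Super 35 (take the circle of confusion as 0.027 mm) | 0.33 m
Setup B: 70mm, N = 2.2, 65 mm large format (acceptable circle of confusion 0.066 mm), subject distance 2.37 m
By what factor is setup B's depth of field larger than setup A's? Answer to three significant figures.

Setup A: H = 18²/(2.8×0.027) + 18 ≈ 4303.7 mm; DoF = Df − Dn = 355.910 − 307.606 ≈ 48.304 mm.
Setup B: H = 70²/(2.2×0.066) + 70 ≈ 33816.6 mm; DoF = Df − Dn = 2543.34 − 2218.78 ≈ 324.56 mm.
Ratio = 324.56 / 48.304 ≈ 6.72.

6.72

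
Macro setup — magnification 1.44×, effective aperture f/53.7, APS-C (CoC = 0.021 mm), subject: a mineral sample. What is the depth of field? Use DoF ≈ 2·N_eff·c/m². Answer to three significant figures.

At magnification m, DoF ≈ 2·N_eff·c/m² = 2 × 53.7 × 0.021 / 1.44² = 2.255 / 2.074 ≈ 1.09 mm.

1.09 mm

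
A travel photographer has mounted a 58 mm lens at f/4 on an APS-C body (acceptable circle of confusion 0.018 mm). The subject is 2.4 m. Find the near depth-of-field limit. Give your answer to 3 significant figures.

Hyperfocal distance H = f²/(N·c) + f = 58²/(4 × 0.018) + 58 = 3364/0.072 + 58 ≈ 46780.2 mm ≈ 46.78 m.
Near limit Dn = s·(H − f)/(H + s − 2f) = 2400 × (46780.2 − 58) / (46780.2 + 2400 − 2 × 58) = 2400 × 46722.2 / 49064.2 ≈ 2285.4 mm ≈ 2.29 m.

2.29 m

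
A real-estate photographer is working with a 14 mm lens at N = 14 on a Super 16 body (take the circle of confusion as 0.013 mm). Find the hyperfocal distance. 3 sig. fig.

1.09 m

Hyperfocal distance H = f²/(N·c) + f = 14²/(14 × 0.013) + 14 = 196/0.182 + 14 ≈ 1090.9 mm ≈ 1.09 m.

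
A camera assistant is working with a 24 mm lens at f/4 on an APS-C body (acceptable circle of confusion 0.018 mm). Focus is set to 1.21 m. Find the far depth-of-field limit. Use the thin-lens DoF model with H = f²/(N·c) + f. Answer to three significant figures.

Hyperfocal distance H = f²/(N·c) + f = 24²/(4 × 0.018) + 24 = 576/0.072 + 24 ≈ 8024.0 mm ≈ 8.024 m.
Far limit Df = s·(H − f)/(H − s) = 1210 × (8024.0 − 24) / (8024.0 − 1210) = 1210 × 8000.0 / 6814.0 ≈ 1420.6 mm ≈ 1.42 m.

1.42 m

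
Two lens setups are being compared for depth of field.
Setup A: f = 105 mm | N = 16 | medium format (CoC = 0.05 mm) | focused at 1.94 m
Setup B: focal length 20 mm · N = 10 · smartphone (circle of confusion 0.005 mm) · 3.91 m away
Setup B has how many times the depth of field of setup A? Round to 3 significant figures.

Setup A: H = 105²/(16×0.05) + 105 ≈ 13886.2 mm; DoF = Df − Dn = 2237.99 − 1712.04 ≈ 525.95 mm.
Setup B: H = 20²/(10×0.005) + 20 ≈ 8020.0 mm; DoF = Df − Dn = 7610.7 − 2630.8 ≈ 4979.9 mm.
Ratio = 4979.9 / 525.95 ≈ 9.47.

9.47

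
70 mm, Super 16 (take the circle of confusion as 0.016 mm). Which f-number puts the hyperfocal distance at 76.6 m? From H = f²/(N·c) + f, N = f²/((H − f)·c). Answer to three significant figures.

f/4

Rearrange H = f²/(N·c) + f for N: N = f² / ((H − f)·c).
N = 70² / ((76600 − 70) × 0.016) = 4900 / 1224 ≈ 4.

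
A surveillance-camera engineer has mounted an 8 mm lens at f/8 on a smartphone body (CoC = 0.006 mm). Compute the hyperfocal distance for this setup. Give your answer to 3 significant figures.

Hyperfocal distance H = f²/(N·c) + f = 8²/(8 × 0.006) + 8 = 64/0.048 + 8 ≈ 1341.3 mm ≈ 1.34 m.

1.34 m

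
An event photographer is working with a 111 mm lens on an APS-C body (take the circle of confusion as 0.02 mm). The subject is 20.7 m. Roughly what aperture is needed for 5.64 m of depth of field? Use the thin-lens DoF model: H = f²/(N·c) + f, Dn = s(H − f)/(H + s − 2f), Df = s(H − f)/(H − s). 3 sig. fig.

f/4

Write h = H − f = f²/(N·c). The thin-lens limits are Dn = s·h/(h + (s−f)) and Df = s·h/(h − (s−f)), so DoF = Df − Dn = 2·s·(s−f)·h / (h² − (s−f)²).
That is a quadratic in h: DoF·h² − 2·s·(s−f)·h − DoF·(s−f)² = 0 ⇒ h = (s−f)·(s + √(s² + DoF²)) / DoF = 20589 × (20700 + √(20700² + 5640²)) / 5640 = 20589 × (20700 + 21454.6) / 5640 ≈ 153887 mm.
Then N = f²/(c·h) = 111² / (0.02 × 153887) = 12321 / 3077.7 ≈ 4.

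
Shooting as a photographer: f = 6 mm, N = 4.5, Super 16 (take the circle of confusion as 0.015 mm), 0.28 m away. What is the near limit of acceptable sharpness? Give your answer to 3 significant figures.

185 mm

Hyperfocal distance H = f²/(N·c) + f = 6²/(4.5 × 0.015) + 6 = 36/0.0675 + 6 ≈ 539.3 mm ≈ 0.539 m.
Near limit Dn = s·(H − f)/(H + s − 2f) = 280 × (539.3 − 6) / (539.3 + 280 − 2 × 6) = 280 × 533.3 / 807.3 ≈ 184.97 mm.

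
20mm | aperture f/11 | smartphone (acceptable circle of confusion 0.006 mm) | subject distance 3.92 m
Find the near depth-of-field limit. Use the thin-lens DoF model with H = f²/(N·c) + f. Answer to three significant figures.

2.39 m

Hyperfocal distance H = f²/(N·c) + f = 20²/(11 × 0.006) + 20 = 400/0.066 + 20 ≈ 6080.6 mm ≈ 6.081 m.
Near limit Dn = s·(H − f)/(H + s − 2f) = 3920 × (6080.6 − 20) / (6080.6 + 3920 − 2 × 20) = 3920 × 6060.6 / 9960.6 ≈ 2385.2 mm ≈ 2.39 m.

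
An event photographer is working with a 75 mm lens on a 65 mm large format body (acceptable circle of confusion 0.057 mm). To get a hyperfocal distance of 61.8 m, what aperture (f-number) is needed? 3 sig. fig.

Rearrange H = f²/(N·c) + f for N: N = f² / ((H − f)·c).
N = 75² / ((61800 − 75) × 0.057) = 5625 / 3518 ≈ 1.60.

f/1.60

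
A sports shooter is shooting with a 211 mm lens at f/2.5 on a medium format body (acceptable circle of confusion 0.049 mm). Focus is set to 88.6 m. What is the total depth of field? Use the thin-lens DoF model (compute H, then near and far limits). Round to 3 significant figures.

Hyperfocal distance H = f²/(N·c) + f = 211²/(2.5 × 0.049) + 211 = 44521/0.1225 + 211 ≈ 363647.7 mm ≈ 363.6 m.
Near limit Dn = s·(H − f)/(H + s − 2f) = 88600 × (363647.7 − 211) / (363647.7 + 88600 − 2 × 211) = 88600 × 363436.7 / 451825.7 ≈ 71268 mm.
Far limit Df = s·(H − f)/(H − s) = 88600 × (363647.7 − 211) / (363647.7 − 88600) = 88600 × 363436.7 / 275047.7 ≈ 117072 mm.
Depth of field = Df − Dn = 117072 − 71268 ≈ 45804 mm ≈ 45.8 m.

45.8 m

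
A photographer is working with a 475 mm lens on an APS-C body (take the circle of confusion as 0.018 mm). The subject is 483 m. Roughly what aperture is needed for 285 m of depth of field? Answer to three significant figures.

f/7.09

Write h = H − f = f²/(N·c). The thin-lens limits are Dn = s·h/(h + (s−f)) and Df = s·h/(h − (s−f)), so DoF = Df − Dn = 2·s·(s−f)·h / (h² − (s−f)²).
That is a quadratic in h: DoF·h² − 2·s·(s−f)·h − DoF·(s−f)² = 0 ⇒ h = (s−f)·(s + √(s² + DoF²)) / DoF = 482525 × (483000 + √(483000² + 285000²)) / 285000 = 482525 × (483000 + 560815) / 285000 ≈ 1767253 mm.
Then N = f²/(c·h) = 475² / (0.018 × 1767253) = 225625 / 31811 ≈ 7.09.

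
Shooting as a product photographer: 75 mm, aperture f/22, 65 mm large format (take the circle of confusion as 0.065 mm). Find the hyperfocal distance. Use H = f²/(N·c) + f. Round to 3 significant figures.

4.01 m

Hyperfocal distance H = f²/(N·c) + f = 75²/(22 × 0.065) + 75 = 5625/1.43 + 75 ≈ 4008.6 mm ≈ 4.01 m.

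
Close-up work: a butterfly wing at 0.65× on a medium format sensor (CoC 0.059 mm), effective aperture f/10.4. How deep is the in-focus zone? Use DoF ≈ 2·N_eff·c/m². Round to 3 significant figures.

2.90 mm

At magnification m, DoF ≈ 2·N_eff·c/m² = 2 × 10.4 × 0.059 / 0.65² = 1.227 / 0.4225 ≈ 2.9 mm.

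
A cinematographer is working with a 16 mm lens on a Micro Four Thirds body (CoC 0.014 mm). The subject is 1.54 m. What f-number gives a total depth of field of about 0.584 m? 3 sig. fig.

f/2.20

Write h = H − f = f²/(N·c). The thin-lens limits are Dn = s·h/(h + (s−f)) and Df = s·h/(h − (s−f)), so DoF = Df − Dn = 2·s·(s−f)·h / (h² − (s−f)²).
That is a quadratic in h: DoF·h² − 2·s·(s−f)·h − DoF·(s−f)² = 0 ⇒ h = (s−f)·(s + √(s² + DoF²)) / DoF = 1524 × (1540 + √(1540² + 584²)) / 584 = 1524 × (1540 + 1647.01) / 584 ≈ 8316.8 mm.
Then N = f²/(c·h) = 16² / (0.014 × 8316.8) = 256 / 116.44 ≈ 2.20.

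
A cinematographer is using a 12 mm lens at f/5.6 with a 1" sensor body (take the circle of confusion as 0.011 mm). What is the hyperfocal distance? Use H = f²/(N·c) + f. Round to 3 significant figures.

2.35 m

Hyperfocal distance H = f²/(N·c) + f = 12²/(5.6 × 0.011) + 12 = 144/0.0616 + 12 ≈ 2349.7 mm ≈ 2.35 m.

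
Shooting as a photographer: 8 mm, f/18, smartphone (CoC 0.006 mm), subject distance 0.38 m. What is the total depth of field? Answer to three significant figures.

Hyperfocal distance H = f²/(N·c) + f = 8²/(18 × 0.006) + 8 = 64/0.108 + 8 ≈ 600.6 mm ≈ 0.601 m.
Near limit Dn = s·(H − f)/(H + s − 2f) = 380 × (600.6 − 8) / (600.6 + 380 − 2 × 8) = 380 × 592.6 / 964.6 ≈ 233.45 mm.
Far limit Df = s·(H − f)/(H − s) = 380 × (600.6 − 8) / (600.6 − 380) = 380 × 592.6 / 220.6 ≈ 1020.82 mm.
Depth of field = Df − Dn = 1020.82 − 233.45 ≈ 787.37 mm ≈ 0.787 m.

0.787 m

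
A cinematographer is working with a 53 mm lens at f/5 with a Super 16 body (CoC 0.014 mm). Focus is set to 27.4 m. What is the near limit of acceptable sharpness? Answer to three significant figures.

Hyperfocal distance H = f²/(N·c) + f = 53²/(5 × 0.014) + 53 = 2809/0.07 + 53 ≈ 40181.6 mm ≈ 40.18 m.
Near limit Dn = s·(H − f)/(H + s − 2f) = 27400 × (40181.6 − 53) / (40181.6 + 27400 − 2 × 53) = 27400 × 40128.6 / 67475.6 ≈ 16295 mm ≈ 16.3 m.

16.3 m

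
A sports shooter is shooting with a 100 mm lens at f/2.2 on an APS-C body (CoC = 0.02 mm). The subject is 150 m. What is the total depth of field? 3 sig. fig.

350 m

Hyperfocal distance H = f²/(N·c) + f = 100²/(2.2 × 0.02) + 100 = 10000/0.044 + 100 ≈ 227372.7 mm ≈ 227.4 m.
Near limit Dn = s·(H − f)/(H + s − 2f) = 150000 × (227372.7 − 100) / (227372.7 + 150000 − 2 × 100) = 150000 × 227272.7 / 377172.7 ≈ 90385 mm.
Far limit Df = s·(H − f)/(H − s) = 150000 × (227372.7 − 100) / (227372.7 − 150000) = 150000 × 227272.7 / 77372.7 ≈ 440606 mm.
Depth of field = Df − Dn = 440606 − 90385 ≈ 350221 mm ≈ 350 m.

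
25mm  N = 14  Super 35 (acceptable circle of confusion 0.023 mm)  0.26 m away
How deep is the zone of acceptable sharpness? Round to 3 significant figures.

63.9 mm

Hyperfocal distance H = f²/(N·c) + f = 25²/(14 × 0.023) + 25 = 625/0.322 + 25 ≈ 1966.0 mm ≈ 1.966 m.
Near limit Dn = s·(H − f)/(H + s − 2f) = 260 × (1966.0 − 25) / (1966.0 + 260 − 2 × 25) = 260 × 1941.0 / 2176.0 ≈ 231.921 mm.
Far limit Df = s·(H − f)/(H − s) = 260 × (1966.0 − 25) / (1966.0 − 260) = 260 × 1941.0 / 1706.0 ≈ 295.815 mm.
Depth of field = Df − Dn = 295.815 − 231.921 ≈ 63.894 mm.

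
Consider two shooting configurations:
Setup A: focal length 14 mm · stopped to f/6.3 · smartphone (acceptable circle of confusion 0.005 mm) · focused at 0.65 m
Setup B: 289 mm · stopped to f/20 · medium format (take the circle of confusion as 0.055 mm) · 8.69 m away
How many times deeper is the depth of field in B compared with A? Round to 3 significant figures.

Setup A: H = 14²/(6.3×0.005) + 14 ≈ 6236.2 mm; DoF = Df − Dn = 724.00 − 589.72 ≈ 134.28 mm.
Setup B: H = 289²/(20×0.055) + 289 ≈ 76217.2 mm; DoF = Df − Dn = 9771.1 − 7824.3 ≈ 1946.8 mm.
Ratio = 1946.8 / 134.28 ≈ 14.5.

14.5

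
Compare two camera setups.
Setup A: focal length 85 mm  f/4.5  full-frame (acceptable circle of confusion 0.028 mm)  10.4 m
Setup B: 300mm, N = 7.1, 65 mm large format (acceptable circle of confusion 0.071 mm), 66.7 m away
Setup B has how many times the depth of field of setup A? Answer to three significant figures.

14.9

Setup A: H = 85²/(4.5×0.028) + 85 ≈ 57426.3 mm; DoF = Df − Dn = 12681.2 − 8814.4 ≈ 3866.8 mm.
Setup B: H = 300²/(7.1×0.071) + 300 ≈ 178836.0 mm; DoF = Df − Dn = 106196 − 48618 ≈ 57578 mm.
Ratio = 57578 / 3866.8 ≈ 14.9.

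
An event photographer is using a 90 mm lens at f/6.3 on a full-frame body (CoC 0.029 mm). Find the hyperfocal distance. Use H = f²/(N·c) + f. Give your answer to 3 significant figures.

Hyperfocal distance H = f²/(N·c) + f = 90²/(6.3 × 0.029) + 90 = 8100/0.1827 + 90 ≈ 44425.0 mm ≈ 44.4 m.

44.4 m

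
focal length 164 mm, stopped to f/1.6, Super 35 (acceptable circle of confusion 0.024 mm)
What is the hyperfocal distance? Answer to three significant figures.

701 m

Hyperfocal distance H = f²/(N·c) + f = 164²/(1.6 × 0.024) + 164 = 26896/0.0384 + 164 ≈ 700580.7 mm ≈ 701 m.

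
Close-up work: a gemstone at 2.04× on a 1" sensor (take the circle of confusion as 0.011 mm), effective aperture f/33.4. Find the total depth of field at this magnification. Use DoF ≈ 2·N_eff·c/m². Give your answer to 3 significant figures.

0.177 mm

At magnification m, DoF ≈ 2·N_eff·c/m² = 2 × 33.4 × 0.011 / 2.04² = 0.7348 / 4.162 ≈ 0.177 mm.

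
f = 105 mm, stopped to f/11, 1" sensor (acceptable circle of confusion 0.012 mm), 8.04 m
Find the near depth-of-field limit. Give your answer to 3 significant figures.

Hyperfocal distance H = f²/(N·c) + f = 105²/(11 × 0.012) + 105 = 11025/0.132 + 105 ≈ 83627.7 mm ≈ 83.63 m.
Near limit Dn = s·(H − f)/(H + s − 2f) = 8040 × (83627.7 − 105) / (83627.7 + 8040 − 2 × 105) = 8040 × 83522.7 / 91457.7 ≈ 7342.4 mm ≈ 7.34 m.

7.34 m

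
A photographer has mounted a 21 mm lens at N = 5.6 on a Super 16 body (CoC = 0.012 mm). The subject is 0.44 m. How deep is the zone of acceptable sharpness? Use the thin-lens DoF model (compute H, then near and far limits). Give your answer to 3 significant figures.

56.4 mm

Hyperfocal distance H = f²/(N·c) + f = 21²/(5.6 × 0.012) + 21 = 441/0.0672 + 21 ≈ 6583.5 mm ≈ 6.583 m.
Near limit Dn = s·(H − f)/(H + s − 2f) = 440 × (6583.5 − 21) / (6583.5 + 440 − 2 × 21) = 440 × 6562.5 / 6981.5 ≈ 413.593 mm.
Far limit Df = s·(H − f)/(H − s) = 440 × (6583.5 − 21) / (6583.5 − 440) = 440 × 6562.5 / 6143.5 ≈ 470.009 mm.
Depth of field = Df − Dn = 470.009 − 413.593 ≈ 56.416 mm.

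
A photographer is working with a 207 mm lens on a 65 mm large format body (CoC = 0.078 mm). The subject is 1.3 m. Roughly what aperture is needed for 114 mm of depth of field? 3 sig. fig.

Write h = H − f = f²/(N·c). The thin-lens limits are Dn = s·h/(h + (s−f)) and Df = s·h/(h − (s−f)), so DoF = Df − Dn = 2·s·(s−f)·h / (h² − (s−f)²).
That is a quadratic in h: DoF·h² − 2·s·(s−f)·h − DoF·(s−f)² = 0 ⇒ h = (s−f)·(s + √(s² + DoF²)) / DoF = 1093 × (1300 + √(1300² + 114²)) / 114 = 1093 × (1300 + 1304.99) / 114 ≈ 24976 mm.
Then N = f²/(c·h) = 207² / (0.078 × 24976) = 42849 / 1948.1 ≈ 22.

f/22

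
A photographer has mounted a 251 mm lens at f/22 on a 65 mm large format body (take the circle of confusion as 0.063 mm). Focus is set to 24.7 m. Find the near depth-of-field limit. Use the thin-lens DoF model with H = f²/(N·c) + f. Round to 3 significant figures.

Hyperfocal distance H = f²/(N·c) + f = 251²/(22 × 0.063) + 251 = 63001/1.386 + 251 ≈ 45706.3 mm ≈ 45.71 m.
Near limit Dn = s·(H − f)/(H + s − 2f) = 24700 × (45706.3 − 251) / (45706.3 + 24700 − 2 × 251) = 24700 × 45455.3 / 69904.3 ≈ 16061 mm ≈ 16.1 m.

16.1 m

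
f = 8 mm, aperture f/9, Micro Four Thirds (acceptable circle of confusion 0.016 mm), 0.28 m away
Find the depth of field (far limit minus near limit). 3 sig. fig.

Hyperfocal distance H = f²/(N·c) + f = 8²/(9 × 0.016) + 8 = 64/0.144 + 8 ≈ 452.4 mm ≈ 0.452 m.
Near limit Dn = s·(H − f)/(H + s − 2f) = 280 × (452.4 − 8) / (452.4 + 280 − 2 × 8) = 280 × 444.4 / 716.4 ≈ 173.70 mm.
Far limit Df = s·(H − f)/(H − s) = 280 × (452.4 − 8) / (452.4 − 280) = 280 × 444.4 / 172.4 ≈ 721.65 mm.
Depth of field = Df − Dn = 721.65 − 173.70 ≈ 547.95 mm ≈ 0.548 m.

0.548 m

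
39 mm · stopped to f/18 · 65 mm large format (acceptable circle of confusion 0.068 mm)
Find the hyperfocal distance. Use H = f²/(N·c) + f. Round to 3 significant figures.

Hyperfocal distance H = f²/(N·c) + f = 39²/(18 × 0.068) + 39 = 1521/1.224 + 39 ≈ 1281.6 mm ≈ 1.28 m.

1.28 m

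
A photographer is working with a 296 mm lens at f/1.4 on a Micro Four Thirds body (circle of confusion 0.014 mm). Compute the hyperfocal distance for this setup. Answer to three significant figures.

4470 m

Hyperfocal distance H = f²/(N·c) + f = 296²/(1.4 × 0.014) + 296 = 87616/0.0196 + 296 ≈ 4470500.1 mm ≈ 4470 m.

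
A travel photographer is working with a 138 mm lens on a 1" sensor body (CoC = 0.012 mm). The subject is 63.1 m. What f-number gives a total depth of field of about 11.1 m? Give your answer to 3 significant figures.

f/2.20

Write h = H − f = f²/(N·c). The thin-lens limits are Dn = s·h/(h + (s−f)) and Df = s·h/(h − (s−f)), so DoF = Df − Dn = 2·s·(s−f)·h / (h² − (s−f)²).
That is a quadratic in h: DoF·h² − 2·s·(s−f)·h − DoF·(s−f)² = 0 ⇒ h = (s−f)·(s + √(s² + DoF²)) / DoF = 62962 × (63100 + √(63100² + 11100²)) / 11100 = 62962 × (63100 + 64068.9) / 11100 ≈ 721334 mm.
Then N = f²/(c·h) = 138² / (0.012 × 721334) = 19044 / 8656.0 ≈ 2.20.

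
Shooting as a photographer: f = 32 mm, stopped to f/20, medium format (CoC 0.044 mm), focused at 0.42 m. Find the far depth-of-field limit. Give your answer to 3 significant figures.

0.630 m

Hyperfocal distance H = f²/(N·c) + f = 32²/(20 × 0.044) + 32 = 1024/0.88 + 32 ≈ 1195.6 mm ≈ 1.196 m.
Far limit Df = s·(H − f)/(H − s) = 420 × (1195.6 − 32) / (1195.6 − 420) = 420 × 1163.6 / 775.6 ≈ 630.10 mm ≈ 0.630 m.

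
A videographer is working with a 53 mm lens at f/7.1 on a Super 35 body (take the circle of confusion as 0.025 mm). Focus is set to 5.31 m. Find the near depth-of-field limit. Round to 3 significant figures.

Hyperfocal distance H = f²/(N·c) + f = 53²/(7.1 × 0.025) + 53 = 2809/0.1775 + 53 ≈ 15878.4 mm ≈ 15.88 m.
Near limit Dn = s·(H − f)/(H + s − 2f) = 5310 × (15878.4 − 53) / (15878.4 + 5310 − 2 × 53) = 5310 × 15825.4 / 21082.4 ≈ 3985.9 mm ≈ 3.99 m.

3.99 m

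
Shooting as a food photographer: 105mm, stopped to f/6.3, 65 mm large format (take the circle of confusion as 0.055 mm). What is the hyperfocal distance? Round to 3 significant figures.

Hyperfocal distance H = f²/(N·c) + f = 105²/(6.3 × 0.055) + 105 = 11025/0.3465 + 105 ≈ 31923.2 mm ≈ 31.9 m.

31.9 m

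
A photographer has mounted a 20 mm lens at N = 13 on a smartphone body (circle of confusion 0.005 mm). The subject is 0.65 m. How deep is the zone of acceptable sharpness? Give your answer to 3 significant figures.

Hyperfocal distance H = f²/(N·c) + f = 20²/(13 × 0.005) + 20 = 400/0.065 + 20 ≈ 6173.8 mm ≈ 6.174 m.
Near limit Dn = s·(H − f)/(H + s − 2f) = 650 × (6173.8 − 20) / (6173.8 + 650 − 2 × 20) = 650 × 6153.8 / 6783.8 ≈ 589.64 mm.
Far limit Df = s·(H − f)/(H − s) = 650 × (6173.8 − 20) / (6173.8 − 650) = 650 × 6153.8 / 5523.8 ≈ 724.13 mm.
Depth of field = Df − Dn = 724.13 − 589.64 ≈ 134.49 mm.

134 mm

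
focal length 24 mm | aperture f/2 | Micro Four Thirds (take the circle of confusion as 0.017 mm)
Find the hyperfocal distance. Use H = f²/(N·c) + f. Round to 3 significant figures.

Hyperfocal distance H = f²/(N·c) + f = 24²/(2 × 0.017) + 24 = 576/0.034 + 24 ≈ 16965.2 mm ≈ 17.0 m.

17.0 m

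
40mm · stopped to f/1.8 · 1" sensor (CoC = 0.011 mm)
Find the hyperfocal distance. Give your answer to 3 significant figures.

80.8 m

Hyperfocal distance H = f²/(N·c) + f = 40²/(1.8 × 0.011) + 40 = 1600/0.0198 + 40 ≈ 80848.1 mm ≈ 80.8 m.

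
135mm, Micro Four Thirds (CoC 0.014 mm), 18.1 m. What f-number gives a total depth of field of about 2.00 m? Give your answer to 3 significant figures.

f/3.99

Write h = H − f = f²/(N·c). The thin-lens limits are Dn = s·h/(h + (s−f)) and Df = s·h/(h − (s−f)), so DoF = Df − Dn = 2·s·(s−f)·h / (h² − (s−f)²).
That is a quadratic in h: DoF·h² − 2·s·(s−f)·h − DoF·(s−f)² = 0 ⇒ h = (s−f)·(s + √(s² + DoF²)) / DoF = 17965 × (18100 + √(18100² + 2000²)) / 2000 = 17965 × (18100 + 18210.2) / 2000 ≈ 326156 mm.
Then N = f²/(c·h) = 135² / (0.014 × 326156) = 18225 / 4566.2 ≈ 3.99.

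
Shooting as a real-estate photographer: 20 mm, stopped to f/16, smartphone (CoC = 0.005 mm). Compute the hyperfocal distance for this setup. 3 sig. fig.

5.02 m

Hyperfocal distance H = f²/(N·c) + f = 20²/(16 × 0.005) + 20 = 400/0.08 + 20 ≈ 5020.0 mm ≈ 5.02 m.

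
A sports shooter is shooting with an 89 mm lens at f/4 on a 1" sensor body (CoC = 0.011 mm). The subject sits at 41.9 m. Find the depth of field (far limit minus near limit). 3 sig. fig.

20.6 m

Hyperfocal distance H = f²/(N·c) + f = 89²/(4 × 0.011) + 89 = 7921/0.044 + 89 ≈ 180111.7 mm ≈ 180.1 m.
Near limit Dn = s·(H − f)/(H + s − 2f) = 41900 × (180111.7 − 89) / (180111.7 + 41900 − 2 × 89) = 41900 × 180022.7 / 221833.7 ≈ 34003 mm.
Far limit Df = s·(H − f)/(H − s) = 41900 × (180111.7 − 89) / (180111.7 − 41900) = 41900 × 180022.7 / 138211.7 ≈ 54575 mm.
Depth of field = Df − Dn = 54575 − 34003 ≈ 20572 mm ≈ 20.6 m.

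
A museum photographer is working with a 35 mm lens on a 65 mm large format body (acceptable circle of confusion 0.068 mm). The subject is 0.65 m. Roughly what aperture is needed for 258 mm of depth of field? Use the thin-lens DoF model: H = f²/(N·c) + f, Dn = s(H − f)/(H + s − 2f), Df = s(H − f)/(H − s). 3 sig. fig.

Write h = H − f = f²/(N·c). The thin-lens limits are Dn = s·h/(h + (s−f)) and Df = s·h/(h − (s−f)), so DoF = Df − Dn = 2·s·(s−f)·h / (h² − (s−f)²).
That is a quadratic in h: DoF·h² − 2·s·(s−f)·h − DoF·(s−f)² = 0 ⇒ h = (s−f)·(s + √(s² + DoF²)) / DoF = 615 × (650 + √(650² + 258²)) / 258 = 615 × (650 + 699.331) / 258 ≈ 3216.4 mm.
Then N = f²/(c·h) = 35² / (0.068 × 3216.4) = 1225 / 218.72 ≈ 5.60.

f/5.60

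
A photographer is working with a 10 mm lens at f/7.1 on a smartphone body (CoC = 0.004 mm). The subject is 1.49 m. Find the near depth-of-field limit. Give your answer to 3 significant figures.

Hyperfocal distance H = f²/(N·c) + f = 10²/(7.1 × 0.004) + 10 = 100/0.0284 + 10 ≈ 3531.1 mm ≈ 3.531 m.
Near limit Dn = s·(H − f)/(H + s − 2f) = 1490 × (3531.1 − 10) / (3531.1 + 1490 − 2 × 10) = 1490 × 3521.1 / 5001.1 ≈ 1049.1 mm ≈ 1.05 m.

1.05 m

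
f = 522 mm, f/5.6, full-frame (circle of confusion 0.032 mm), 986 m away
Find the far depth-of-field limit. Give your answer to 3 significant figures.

2800 m

Hyperfocal distance H = f²/(N·c) + f = 522²/(5.6 × 0.032) + 522 = 272484/0.1792 + 522 ≈ 1521080.0 mm ≈ 1521 m.
Far limit Df = s·(H − f)/(H − s) = 986000 × (1521080.0 − 522) / (1521080.0 − 986000) = 986000 × 1520558.0 / 535080.0 ≈ 2801955 mm ≈ 2800 m.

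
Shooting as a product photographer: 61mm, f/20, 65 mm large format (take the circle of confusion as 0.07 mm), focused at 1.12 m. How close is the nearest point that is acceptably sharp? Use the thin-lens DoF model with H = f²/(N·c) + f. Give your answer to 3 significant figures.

Hyperfocal distance H = f²/(N·c) + f = 61²/(20 × 0.07) + 61 = 3721/1.4 + 61 ≈ 2718.9 mm ≈ 2.719 m.
Near limit Dn = s·(H − f)/(H + s − 2f) = 1120 × (2718.9 − 61) / (2718.9 + 1120 − 2 × 61) = 1120 × 2657.9 / 3716.9 ≈ 800.89 mm ≈ 0.801 m.

0.801 m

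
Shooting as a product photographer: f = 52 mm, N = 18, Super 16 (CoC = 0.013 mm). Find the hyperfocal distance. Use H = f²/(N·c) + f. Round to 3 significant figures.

Hyperfocal distance H = f²/(N·c) + f = 52²/(18 × 0.013) + 52 = 2704/0.234 + 52 ≈ 11607.6 mm ≈ 11.6 m.

11.6 m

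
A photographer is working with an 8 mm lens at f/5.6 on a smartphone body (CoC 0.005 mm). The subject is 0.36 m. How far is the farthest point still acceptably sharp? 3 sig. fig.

426 mm

Hyperfocal distance H = f²/(N·c) + f = 8²/(5.6 × 0.005) + 8 = 64/0.028 + 8 ≈ 2293.7 mm ≈ 2.294 m.
Far limit Df = s·(H − f)/(H − s) = 360 × (2293.7 − 8) / (2293.7 − 360) = 360 × 2285.7 / 1933.7 ≈ 425.53 mm.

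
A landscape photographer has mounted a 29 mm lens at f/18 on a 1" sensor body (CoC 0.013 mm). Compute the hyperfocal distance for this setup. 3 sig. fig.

Hyperfocal distance H = f²/(N·c) + f = 29²/(18 × 0.013) + 29 = 841/0.234 + 29 ≈ 3623.0 mm ≈ 3.62 m.

3.62 m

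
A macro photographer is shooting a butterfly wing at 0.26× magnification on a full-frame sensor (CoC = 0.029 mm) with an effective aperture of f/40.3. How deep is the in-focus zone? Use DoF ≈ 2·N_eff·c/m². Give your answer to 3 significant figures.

At magnification m, DoF ≈ 2·N_eff·c/m² = 2 × 40.3 × 0.029 / 0.26² = 2.337 / 0.0676 ≈ 34.6 mm.

34.6 mm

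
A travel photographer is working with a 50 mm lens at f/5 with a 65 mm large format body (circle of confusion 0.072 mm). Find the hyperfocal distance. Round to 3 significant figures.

6.99 m

Hyperfocal distance H = f²/(N·c) + f = 50²/(5 × 0.072) + 50 = 2500/0.36 + 50 ≈ 6994.4 mm ≈ 6.99 m.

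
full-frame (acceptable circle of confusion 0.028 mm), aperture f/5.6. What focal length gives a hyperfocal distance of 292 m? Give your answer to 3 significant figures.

214 mm

From H = f²/(N·c) + f, with f ≪ H: f ≈ √(H·N·c) = √(292000 × 5.6 × 0.028) = √45786 ≈ 214.0 mm.
The +f correction barely moves this — solving exactly, f² + N·c·f − N·c·H = 0 ⇒ f = (−N·c + √((N·c)² + 4·N·c·H))/2 = (−0.1568 + √183142)/2 ≈ 213.90 mm, so f ≈ 214 mm.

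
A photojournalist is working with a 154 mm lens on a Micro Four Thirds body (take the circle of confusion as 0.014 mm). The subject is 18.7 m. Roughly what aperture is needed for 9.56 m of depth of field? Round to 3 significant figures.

Write h = H − f = f²/(N·c). The thin-lens limits are Dn = s·h/(h + (s−f)) and Df = s·h/(h − (s−f)), so DoF = Df − Dn = 2·s·(s−f)·h / (h² − (s−f)²).
That is a quadratic in h: DoF·h² − 2·s·(s−f)·h − DoF·(s−f)² = 0 ⇒ h = (s−f)·(s + √(s² + DoF²)) / DoF = 18546 × (18700 + √(18700² + 9560²)) / 9560 = 18546 × (18700 + 21002.0) / 9560 ≈ 77020 mm.
Then N = f²/(c·h) = 154² / (0.014 × 77020) = 23716 / 1078.3 ≈ 22.

f/22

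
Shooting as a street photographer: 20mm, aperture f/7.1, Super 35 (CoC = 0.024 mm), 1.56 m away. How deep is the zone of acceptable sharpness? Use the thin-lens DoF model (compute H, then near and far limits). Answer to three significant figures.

Hyperfocal distance H = f²/(N·c) + f = 20²/(7.1 × 0.024) + 20 = 400/0.1704 + 20 ≈ 2367.4 mm ≈ 2.367 m.
Near limit Dn = s·(H − f)/(H + s − 2f) = 1560 × (2367.4 − 20) / (2367.4 + 1560 − 2 × 20) = 1560 × 2347.4 / 3887.4 ≈ 942.0 mm.
Far limit Df = s·(H − f)/(H − s) = 1560 × (2367.4 − 20) / (2367.4 − 1560) = 1560 × 2347.4 / 807.4 ≈ 4535.4 mm.
Depth of field = Df − Dn = 4535.4 − 942.0 ≈ 3593.4 mm ≈ 3.59 m.

3.59 m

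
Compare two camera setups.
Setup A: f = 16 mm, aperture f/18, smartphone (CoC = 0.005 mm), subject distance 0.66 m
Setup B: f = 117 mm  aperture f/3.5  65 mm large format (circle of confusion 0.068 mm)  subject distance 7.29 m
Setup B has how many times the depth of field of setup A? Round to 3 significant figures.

Setup A: H = 16²/(18×0.005) + 16 ≈ 2860.4 mm; DoF = Df − Dn = 853.16 − 538.16 ≈ 315.00 mm.
Setup B: H = 117²/(3.5×0.068) + 117 ≈ 57633.8 mm; DoF = Df − Dn = 8328.7 − 6481.7 ≈ 1847.0 mm.
Ratio = 1847.0 / 315.00 ≈ 5.86.

5.86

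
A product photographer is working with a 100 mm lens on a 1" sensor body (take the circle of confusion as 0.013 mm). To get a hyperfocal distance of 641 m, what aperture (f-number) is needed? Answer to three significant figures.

Rearrange H = f²/(N·c) + f for N: N = f² / ((H − f)·c).
N = 100² / ((641000 − 100) × 0.013) = 10000 / 8332 ≈ 1.20.

f/1.20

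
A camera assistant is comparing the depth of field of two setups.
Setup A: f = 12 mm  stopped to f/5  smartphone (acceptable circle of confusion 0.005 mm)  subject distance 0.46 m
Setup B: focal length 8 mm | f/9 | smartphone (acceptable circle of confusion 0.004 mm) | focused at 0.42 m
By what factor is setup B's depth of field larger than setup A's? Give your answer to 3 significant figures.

Setup A: H = 12²/(5×0.005) + 12 ≈ 5772.0 mm; DoF = Df − Dn = 498.795 − 426.804 ≈ 71.991 mm.
Setup B: H = 8²/(9×0.004) + 8 ≈ 1785.8 mm; DoF = Df − Dn = 546.70 − 340.98 ≈ 205.72 mm.
Ratio = 205.72 / 71.991 ≈ 2.86.

2.86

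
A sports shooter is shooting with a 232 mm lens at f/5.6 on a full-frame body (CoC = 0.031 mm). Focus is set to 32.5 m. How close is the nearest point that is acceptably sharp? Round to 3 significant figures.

29.4 m

Hyperfocal distance H = f²/(N·c) + f = 232²/(5.6 × 0.031) + 232 = 53824/0.1736 + 232 ≈ 310278.1 mm ≈ 310.3 m.
Near limit Dn = s·(H − f)/(H + s − 2f) = 32500 × (310278.1 − 232) / (310278.1 + 32500 − 2 × 232) = 32500 × 310046.1 / 342314.1 ≈ 29436 mm ≈ 29.4 m.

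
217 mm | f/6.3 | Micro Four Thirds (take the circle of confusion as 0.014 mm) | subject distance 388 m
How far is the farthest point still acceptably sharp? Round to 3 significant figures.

Hyperfocal distance H = f²/(N·c) + f = 217²/(6.3 × 0.014) + 217 = 47089/0.0882 + 217 ≈ 534105.9 mm ≈ 534.1 m.
Far limit Df = s·(H − f)/(H − s) = 388000 × (534105.9 − 217) / (534105.9 − 388000) = 388000 × 533888.9 / 146105.9 ≈ 1417800 mm ≈ 1420 m.

1420 m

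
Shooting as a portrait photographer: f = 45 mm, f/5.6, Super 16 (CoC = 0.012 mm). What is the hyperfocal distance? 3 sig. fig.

Hyperfocal distance H = f²/(N·c) + f = 45²/(5.6 × 0.012) + 45 = 2025/0.0672 + 45 ≈ 30178.9 mm ≈ 30.2 m.

30.2 m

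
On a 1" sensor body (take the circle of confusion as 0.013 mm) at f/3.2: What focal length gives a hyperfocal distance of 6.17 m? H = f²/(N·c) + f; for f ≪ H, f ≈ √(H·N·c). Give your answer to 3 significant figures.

16.0 mm

From H = f²/(N·c) + f, with f ≪ H: f ≈ √(H·N·c) = √(6170 × 3.2 × 0.013) = √256.67 ≈ 16.02 mm.
The +f correction barely moves this — solving exactly, f² + N·c·f − N·c·H = 0 ⇒ f = (−N·c + √((N·c)² + 4·N·c·H))/2 = (−0.0416 + √1026.7)/2 ≈ 16.000 mm, so f ≈ 16.0 mm.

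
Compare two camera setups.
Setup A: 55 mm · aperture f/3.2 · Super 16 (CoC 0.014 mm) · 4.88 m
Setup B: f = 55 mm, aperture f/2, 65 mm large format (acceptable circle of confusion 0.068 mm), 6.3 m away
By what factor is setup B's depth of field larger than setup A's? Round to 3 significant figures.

Setup A: H = 55²/(3.2×0.014) + 55 ≈ 67577.3 mm; DoF = Df − Dn = 5255.55 − 4554.54 ≈ 701.01 mm.
Setup B: H = 55²/(2×0.068) + 55 ≈ 22297.6 mm; DoF = Df − Dn = 8759.3 − 4918.9 ≈ 3840.4 mm.
Ratio = 3840.4 / 701.01 ≈ 5.48.

5.48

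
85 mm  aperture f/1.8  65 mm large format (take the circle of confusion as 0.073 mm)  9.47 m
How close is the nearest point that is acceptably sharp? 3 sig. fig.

Hyperfocal distance H = f²/(N·c) + f = 85²/(1.8 × 0.073) + 85 = 7225/0.1314 + 85 ≈ 55069.8 mm ≈ 55.07 m.
Near limit Dn = s·(H − f)/(H + s − 2f) = 9470 × (55069.8 − 85) / (55069.8 + 9470 − 2 × 85) = 9470 × 54984.8 / 64369.8 ≈ 8089.3 mm ≈ 8.09 m.

8.09 m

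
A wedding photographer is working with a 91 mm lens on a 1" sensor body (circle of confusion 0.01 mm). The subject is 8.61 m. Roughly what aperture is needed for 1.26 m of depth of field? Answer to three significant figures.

Write h = H − f = f²/(N·c). The thin-lens limits are Dn = s·h/(h + (s−f)) and Df = s·h/(h − (s−f)), so DoF = Df − Dn = 2·s·(s−f)·h / (h² − (s−f)²).
That is a quadratic in h: DoF·h² − 2·s·(s−f)·h − DoF·(s−f)² = 0 ⇒ h = (s−f)·(s + √(s² + DoF²)) / DoF = 8519 × (8610 + √(8610² + 1260²)) / 1260 = 8519 × (8610 + 8701.71) / 1260 ≈ 117046 mm.
Then N = f²/(c·h) = 91² / (0.01 × 117046) = 8281 / 1170.5 ≈ 7.07.

f/7.07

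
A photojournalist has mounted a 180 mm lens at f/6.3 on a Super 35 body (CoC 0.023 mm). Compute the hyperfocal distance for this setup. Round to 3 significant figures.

224 m

Hyperfocal distance H = f²/(N·c) + f = 180²/(6.3 × 0.023) + 180 = 32400/0.1449 + 180 ≈ 223782.5 mm ≈ 224 m.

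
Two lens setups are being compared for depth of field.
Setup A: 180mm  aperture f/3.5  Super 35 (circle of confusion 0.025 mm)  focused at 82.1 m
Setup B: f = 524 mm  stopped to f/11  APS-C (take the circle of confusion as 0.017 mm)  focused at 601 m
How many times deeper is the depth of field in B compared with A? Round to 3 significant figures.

Setup A: H = 180²/(3.5×0.025) + 180 ≈ 370465.7 mm; DoF = Df − Dn = 105423 − 67227 ≈ 38196 mm.
Setup B: H = 524²/(11×0.017) + 524 ≈ 1468844.9 mm; DoF = Df − Dn = 1016842 − 426558 ≈ 590284 mm.
Ratio = 590284 / 38196 ≈ 15.5.

15.5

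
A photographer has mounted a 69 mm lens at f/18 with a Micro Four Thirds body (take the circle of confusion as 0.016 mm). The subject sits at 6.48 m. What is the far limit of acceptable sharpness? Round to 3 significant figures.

Hyperfocal distance H = f²/(N·c) + f = 69²/(18 × 0.016) + 69 = 4761/0.288 + 69 ≈ 16600.2 mm ≈ 16.60 m.
Far limit Df = s·(H − f)/(H − s) = 6480 × (16600.2 − 69) / (16600.2 − 6480) = 6480 × 16531.2 / 10120.2 ≈ 10585 mm ≈ 10.6 m.

10.6 m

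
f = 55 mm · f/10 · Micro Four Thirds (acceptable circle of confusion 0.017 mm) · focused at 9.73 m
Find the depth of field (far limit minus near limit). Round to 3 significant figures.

Hyperfocal distance H = f²/(N·c) + f = 55²/(10 × 0.017) + 55 = 3025/0.17 + 55 ≈ 17849.1 mm ≈ 17.85 m.
Near limit Dn = s·(H − f)/(H + s − 2f) = 9730 × (17849.1 − 55) / (17849.1 + 9730 − 2 × 55) = 9730 × 17794.1 / 27469.1 ≈ 6303 mm.
Far limit Df = s·(H − f)/(H − s) = 9730 × (17849.1 − 55) / (17849.1 − 9730) = 9730 × 17794.1 / 8119.1 ≈ 21325 mm.
Depth of field = Df − Dn = 21325 − 6303 ≈ 15022 mm ≈ 15.0 m.

15.0 m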